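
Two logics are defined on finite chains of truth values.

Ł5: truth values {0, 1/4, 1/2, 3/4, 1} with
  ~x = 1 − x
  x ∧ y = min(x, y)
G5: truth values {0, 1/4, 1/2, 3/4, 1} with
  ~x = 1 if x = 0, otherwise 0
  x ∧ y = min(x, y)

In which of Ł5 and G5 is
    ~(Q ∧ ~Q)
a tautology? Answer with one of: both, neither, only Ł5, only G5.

In Ł5: at Q = 1/4 the value is 3/4 — not a tautology.
In G5: every assignment gives 1 — tautology.

only G5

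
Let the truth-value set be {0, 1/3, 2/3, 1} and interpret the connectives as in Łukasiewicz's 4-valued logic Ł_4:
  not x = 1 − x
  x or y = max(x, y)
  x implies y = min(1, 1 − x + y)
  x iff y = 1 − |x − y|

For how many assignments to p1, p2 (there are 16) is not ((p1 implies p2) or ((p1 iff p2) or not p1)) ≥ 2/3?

3

p1 = 0, p2 = 0 ↦ 0  <
p1 = 0, p2 = 1/3 ↦ 0  <
p1 = 0, p2 = 2/3 ↦ 0  <
p1 = 0, p2 = 1 ↦ 0  <
p1 = 1/3, p2 = 0 ↦ 1/3  <
p1 = 1/3, p2 = 1/3 ↦ 0  <
p1 = 1/3, p2 = 2/3 ↦ 0  <
p1 = 1/3, p2 = 1 ↦ 0  <
p1 = 2/3, p2 = 0 ↦ 2/3  ≥
p1 = 2/3, p2 = 1/3 ↦ 1/3  <
p1 = 2/3, p2 = 2/3 ↦ 0  <
p1 = 2/3, p2 = 1 ↦ 0  <
p1 = 1, p2 = 0 ↦ 1  ≥
p1 = 1, p2 = 1/3 ↦ 2/3  ≥
p1 = 1, p2 = 2/3 ↦ 1/3  <
p1 = 1, p2 = 1 ↦ 0  <
So 3 of the 16 assignments meet the threshold.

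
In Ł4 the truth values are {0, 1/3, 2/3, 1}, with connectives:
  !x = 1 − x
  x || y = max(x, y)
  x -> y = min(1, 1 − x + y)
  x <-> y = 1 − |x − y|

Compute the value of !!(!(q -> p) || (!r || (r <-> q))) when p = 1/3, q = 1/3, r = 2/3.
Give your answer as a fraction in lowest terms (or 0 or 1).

2/3

q -> p = 1/3 -> 1/3 = 1
!(q -> p) = !1 = 0
!r = !2/3 = 1/3
r <-> q = 2/3 <-> 1/3 = 2/3
!r || (r <-> q) = 1/3 || 2/3 = 2/3
!(q -> p) || (!r || (r <-> q)) = 0 || 2/3 = 2/3
!(!(q -> p) || (!r || (r <-> q))) = !2/3 = 1/3
!!(!(q -> p) || (!r || (r <-> q))) = !1/3 = 2/3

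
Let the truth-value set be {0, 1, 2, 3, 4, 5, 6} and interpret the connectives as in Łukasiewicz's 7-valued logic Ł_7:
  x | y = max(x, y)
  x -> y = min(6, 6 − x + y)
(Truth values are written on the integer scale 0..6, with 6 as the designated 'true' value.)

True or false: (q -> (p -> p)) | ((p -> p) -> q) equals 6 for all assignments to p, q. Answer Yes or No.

At p = 4, q = 1, for instance:
p -> p = 4 -> 4 = 6
q -> (p -> p) = 1 -> 6 = 6
(p -> p) -> q = 6 -> 1 = 1
(q -> (p -> p)) | ((p -> p) -> q) = 6 | 1 = 6
and checking the remaining 48 assignments likewise gives ≥ 6 in every case.

Yes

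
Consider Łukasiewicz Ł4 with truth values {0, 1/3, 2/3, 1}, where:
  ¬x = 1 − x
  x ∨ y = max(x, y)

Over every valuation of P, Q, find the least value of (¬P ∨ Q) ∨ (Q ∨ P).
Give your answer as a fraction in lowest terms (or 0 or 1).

2/3

Take P = 1/3, Q = 0:
¬P = ¬1/3 = 2/3
¬P ∨ Q = 2/3 ∨ 0 = 2/3
Q ∨ P = 0 ∨ 1/3 = 1/3
(¬P ∨ Q) ∨ (Q ∨ P) = 2/3 ∨ 1/3 = 2/3
No assignment yields a value below 2/3, so this is the minimum.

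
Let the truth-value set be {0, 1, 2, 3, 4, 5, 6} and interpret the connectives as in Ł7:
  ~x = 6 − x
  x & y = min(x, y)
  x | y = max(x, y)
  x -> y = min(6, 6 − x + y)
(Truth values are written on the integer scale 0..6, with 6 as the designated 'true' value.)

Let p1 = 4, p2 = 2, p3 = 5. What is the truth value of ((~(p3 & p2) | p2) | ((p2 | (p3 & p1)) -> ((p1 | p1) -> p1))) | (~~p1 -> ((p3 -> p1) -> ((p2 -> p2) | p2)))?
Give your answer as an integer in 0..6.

6

p3 & p2 = 5 & 2 = 2
~(p3 & p2) = ~2 = 4
~(p3 & p2) | p2 = 4 | 2 = 4
p3 & p1 = 5 & 4 = 4
p2 | (p3 & p1) = 2 | 4 = 4
p1 | p1 = 4 | 4 = 4
(p1 | p1) -> p1 = 4 -> 4 = 6
(p2 | (p3 & p1)) -> ((p1 | p1) -> p1) = 4 -> 6 = 6
(~(p3 & p2) | p2) | ((p2 | (p3 & p1)) -> ((p1 | p1) -> p1)) = 4 | 6 = 6
~p1 = ~4 = 2
~~p1 = ~2 = 4
p3 -> p1 = 5 -> 4 = 5
p2 -> p2 = 2 -> 2 = 6
(p2 -> p2) | p2 = 6 | 2 = 6
(p3 -> p1) -> ((p2 -> p2) | p2) = 5 -> 6 = 6
~~p1 -> ((p3 -> p1) -> ((p2 -> p2) | p2)) = 4 -> 6 = 6
((~(p3 & p2) | p2) | ((p2 | (p3 & p1)) -> ((p1 | p1) -> p1))) | (~~p1 -> ((p3 -> p1) -> ((p2 -> p2) | p2))) = 6 | 6 = 6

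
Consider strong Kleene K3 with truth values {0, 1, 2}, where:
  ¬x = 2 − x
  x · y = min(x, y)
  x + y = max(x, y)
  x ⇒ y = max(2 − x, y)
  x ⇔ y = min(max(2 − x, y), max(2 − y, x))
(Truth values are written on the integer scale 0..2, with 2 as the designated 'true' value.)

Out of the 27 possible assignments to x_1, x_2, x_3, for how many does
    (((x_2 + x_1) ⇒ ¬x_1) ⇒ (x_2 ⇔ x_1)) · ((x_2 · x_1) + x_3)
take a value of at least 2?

6

value 2: 6 assignments (counts)
value 1: 14 assignments
value 0: 7 assignments
So 6 of the 27 assignments meet the threshold.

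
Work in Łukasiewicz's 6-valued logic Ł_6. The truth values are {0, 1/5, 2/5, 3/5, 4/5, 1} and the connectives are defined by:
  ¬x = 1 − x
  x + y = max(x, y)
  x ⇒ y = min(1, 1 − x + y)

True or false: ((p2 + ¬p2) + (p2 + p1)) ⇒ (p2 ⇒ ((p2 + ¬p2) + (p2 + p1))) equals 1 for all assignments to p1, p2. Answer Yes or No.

At p1 = 1/5, p2 = 3/5, for instance:
¬p2 = ¬3/5 = 2/5
p2 + ¬p2 = 3/5 + 2/5 = 3/5
p2 + p1 = 3/5 + 1/5 = 3/5
(p2 + ¬p2) + (p2 + p1) = 3/5 + 3/5 = 3/5
p2 ⇒ ((p2 + ¬p2) + (p2 + p1)) = 3/5 ⇒ 3/5 = 1
((p2 + ¬p2) + (p2 + p1)) ⇒ (p2 ⇒ ((p2 + ¬p2) + (p2 + p1))) = 3/5 ⇒ 1 = 1
and checking the remaining 35 assignments likewise gives ≥ 1 in every case.

Yes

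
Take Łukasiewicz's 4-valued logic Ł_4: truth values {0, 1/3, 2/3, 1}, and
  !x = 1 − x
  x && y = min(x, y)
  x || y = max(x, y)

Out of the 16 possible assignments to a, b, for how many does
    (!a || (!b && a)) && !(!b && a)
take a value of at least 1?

4

a = 0, b = 0 ↦ 1  ≥
a = 0, b = 1/3 ↦ 1  ≥
a = 0, b = 2/3 ↦ 1  ≥
a = 0, b = 1 ↦ 1  ≥
a = 1/3, b = 0 ↦ 2/3  <
a = 1/3, b = 1/3 ↦ 2/3  <
a = 1/3, b = 2/3 ↦ 2/3  <
a = 1/3, b = 1 ↦ 2/3  <
a = 2/3, b = 0 ↦ 1/3  <
a = 2/3, b = 1/3 ↦ 1/3  <
a = 2/3, b = 2/3 ↦ 1/3  <
a = 2/3, b = 1 ↦ 1/3  <
a = 1, b = 0 ↦ 0  <
a = 1, b = 1/3 ↦ 1/3  <
a = 1, b = 2/3 ↦ 1/3  <
a = 1, b = 1 ↦ 0  <
So 4 of the 16 assignments meet the threshold.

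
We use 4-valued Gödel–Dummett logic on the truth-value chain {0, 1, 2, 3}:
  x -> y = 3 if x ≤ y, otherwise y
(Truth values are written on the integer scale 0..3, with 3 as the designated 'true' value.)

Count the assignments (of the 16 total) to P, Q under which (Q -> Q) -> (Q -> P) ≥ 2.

11

P = 0, Q = 0 ↦ 3  ≥
P = 0, Q = 1 ↦ 0  <
P = 0, Q = 2 ↦ 0  <
P = 0, Q = 3 ↦ 0  <
P = 1, Q = 0 ↦ 3  ≥
P = 1, Q = 1 ↦ 3  ≥
P = 1, Q = 2 ↦ 1  <
P = 1, Q = 3 ↦ 1  <
P = 2, Q = 0 ↦ 3  ≥
P = 2, Q = 1 ↦ 3  ≥
P = 2, Q = 2 ↦ 3  ≥
P = 2, Q = 3 ↦ 2  ≥
P = 3, Q = 0 ↦ 3  ≥
P = 3, Q = 1 ↦ 3  ≥
P = 3, Q = 2 ↦ 3  ≥
P = 3, Q = 3 ↦ 3  ≥
So 11 of the 16 assignments meet the threshold.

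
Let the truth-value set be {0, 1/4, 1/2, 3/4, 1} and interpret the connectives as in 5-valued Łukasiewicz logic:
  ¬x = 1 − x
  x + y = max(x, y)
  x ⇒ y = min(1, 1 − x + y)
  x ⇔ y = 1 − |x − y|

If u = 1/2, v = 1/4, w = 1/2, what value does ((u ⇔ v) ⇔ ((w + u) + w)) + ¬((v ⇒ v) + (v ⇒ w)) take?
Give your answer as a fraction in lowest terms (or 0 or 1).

u ⇔ v = 1/2 ⇔ 1/4 = 3/4
w + u = 1/2 + 1/2 = 1/2
(w + u) + w = 1/2 + 1/2 = 1/2
(u ⇔ v) ⇔ ((w + u) + w) = 3/4 ⇔ 1/2 = 3/4
v ⇒ v = 1/4 ⇒ 1/4 = 1
v ⇒ w = 1/4 ⇒ 1/2 = 1
(v ⇒ v) + (v ⇒ w) = 1 + 1 = 1
¬((v ⇒ v) + (v ⇒ w)) = ¬1 = 0
((u ⇔ v) ⇔ ((w + u) + w)) + ¬((v ⇒ v) + (v ⇒ w)) = 3/4 + 0 = 3/4

3/4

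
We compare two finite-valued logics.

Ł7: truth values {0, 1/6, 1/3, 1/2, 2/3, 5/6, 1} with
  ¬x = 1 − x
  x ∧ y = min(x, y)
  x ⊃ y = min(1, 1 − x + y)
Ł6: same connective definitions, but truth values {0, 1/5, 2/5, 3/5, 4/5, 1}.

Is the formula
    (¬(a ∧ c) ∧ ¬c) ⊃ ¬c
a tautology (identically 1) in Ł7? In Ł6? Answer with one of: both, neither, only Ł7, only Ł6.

In Ł7: every assignment gives 1 — tautology.
In Ł6: every assignment gives 1 — tautology.

both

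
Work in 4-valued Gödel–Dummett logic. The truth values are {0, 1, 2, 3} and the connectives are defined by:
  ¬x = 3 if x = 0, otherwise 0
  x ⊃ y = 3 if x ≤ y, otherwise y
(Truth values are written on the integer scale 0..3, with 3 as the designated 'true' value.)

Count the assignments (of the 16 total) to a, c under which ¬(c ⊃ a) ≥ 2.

3

a = 0, c = 0 ↦ 0  <
a = 0, c = 1 ↦ 3  ≥
a = 0, c = 2 ↦ 3  ≥
a = 0, c = 3 ↦ 3  ≥
a = 1, c = 0 ↦ 0  <
a = 1, c = 1 ↦ 0  <
a = 1, c = 2 ↦ 0  <
a = 1, c = 3 ↦ 0  <
a = 2, c = 0 ↦ 0  <
a = 2, c = 1 ↦ 0  <
a = 2, c = 2 ↦ 0  <
a = 2, c = 3 ↦ 0  <
a = 3, c = 0 ↦ 0  <
a = 3, c = 1 ↦ 0  <
a = 3, c = 2 ↦ 0  <
a = 3, c = 3 ↦ 0  <
So 3 of the 16 assignments meet the threshold.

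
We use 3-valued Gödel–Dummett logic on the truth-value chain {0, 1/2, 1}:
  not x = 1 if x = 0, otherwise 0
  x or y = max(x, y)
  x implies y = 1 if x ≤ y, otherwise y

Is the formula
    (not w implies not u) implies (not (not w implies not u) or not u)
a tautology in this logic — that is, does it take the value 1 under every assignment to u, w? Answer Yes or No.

No

Counterexample: take u = 1/2, w = 1/2.
not w = not 1/2 = 0
not u = not 1/2 = 0
not w implies not u = 0 implies 0 = 1
not w = not 1/2 = 0
not u = not 1/2 = 0
not w implies not u = 0 implies 0 = 1
not (not w implies not u) = not 1 = 0
not u = not 1/2 = 0
not (not w implies not u) or not u = 0 or 0 = 0
(not w implies not u) implies (not (not w implies not u) or not u) = 1 implies 0 = 0
This gives 0 ≠ 1.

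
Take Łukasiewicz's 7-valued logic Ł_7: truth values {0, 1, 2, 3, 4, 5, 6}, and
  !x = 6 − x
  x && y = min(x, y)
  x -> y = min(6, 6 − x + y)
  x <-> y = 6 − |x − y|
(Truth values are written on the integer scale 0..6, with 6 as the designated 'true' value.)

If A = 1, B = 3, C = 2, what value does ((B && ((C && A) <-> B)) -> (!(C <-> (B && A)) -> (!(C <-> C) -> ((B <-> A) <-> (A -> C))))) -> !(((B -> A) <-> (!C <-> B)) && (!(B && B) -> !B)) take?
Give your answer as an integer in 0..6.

C && A = 2 && 1 = 1
(C && A) <-> B = 1 <-> 3 = 4
B && ((C && A) <-> B) = 3 && 4 = 3
B && A = 3 && 1 = 1
C <-> (B && A) = 2 <-> 1 = 5
!(C <-> (B && A)) = !5 = 1
C <-> C = 2 <-> 2 = 6
!(C <-> C) = !6 = 0
B <-> A = 3 <-> 1 = 4
A -> C = 1 -> 2 = 6
(B <-> A) <-> (A -> C) = 4 <-> 6 = 4
!(C <-> C) -> ((B <-> A) <-> (A -> C)) = 0 -> 4 = 6
!(C <-> (B && A)) -> (!(C <-> C) -> ((B <-> A) <-> (A -> C))) = 1 -> 6 = 6
(B && ((C && A) <-> B)) -> (!(C <-> (B && A)) -> (!(C <-> C) -> ((B <-> A) <-> (A -> C)))) = 3 -> 6 = 6
B -> A = 3 -> 1 = 4
!C = !2 = 4
!C <-> B = 4 <-> 3 = 5
(B -> A) <-> (!C <-> B) = 4 <-> 5 = 5
B && B = 3 && 3 = 3
!(B && B) = !3 = 3
!B = !3 = 3
!(B && B) -> !B = 3 -> 3 = 6
((B -> A) <-> (!C <-> B)) && (!(B && B) -> !B) = 5 && 6 = 5
!(((B -> A) <-> (!C <-> B)) && (!(B && B) -> !B)) = !5 = 1
((B && ((C && A) <-> B)) -> (!(C <-> (B && A)) -> (!(C <-> C) -> ((B <-> A) <-> (A -> C))))) -> !(((B -> A) <-> (!C <-> B)) && (!(B && B) -> !B)) = 6 -> 1 = 1

1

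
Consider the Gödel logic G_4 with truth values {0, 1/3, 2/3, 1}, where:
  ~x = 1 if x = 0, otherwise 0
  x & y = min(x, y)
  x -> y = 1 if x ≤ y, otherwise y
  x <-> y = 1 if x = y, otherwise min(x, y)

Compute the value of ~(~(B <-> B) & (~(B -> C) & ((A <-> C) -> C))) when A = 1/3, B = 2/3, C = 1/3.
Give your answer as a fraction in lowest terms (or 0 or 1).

1

B <-> B = 2/3 <-> 2/3 = 1
~(B <-> B) = ~1 = 0
B -> C = 2/3 -> 1/3 = 1/3
~(B -> C) = ~1/3 = 0
A <-> C = 1/3 <-> 1/3 = 1
(A <-> C) -> C = 1 -> 1/3 = 1/3
~(B -> C) & ((A <-> C) -> C) = 0 & 1/3 = 0
~(B <-> B) & (~(B -> C) & ((A <-> C) -> C)) = 0 & 0 = 0
~(~(B <-> B) & (~(B -> C) & ((A <-> C) -> C))) = ~0 = 1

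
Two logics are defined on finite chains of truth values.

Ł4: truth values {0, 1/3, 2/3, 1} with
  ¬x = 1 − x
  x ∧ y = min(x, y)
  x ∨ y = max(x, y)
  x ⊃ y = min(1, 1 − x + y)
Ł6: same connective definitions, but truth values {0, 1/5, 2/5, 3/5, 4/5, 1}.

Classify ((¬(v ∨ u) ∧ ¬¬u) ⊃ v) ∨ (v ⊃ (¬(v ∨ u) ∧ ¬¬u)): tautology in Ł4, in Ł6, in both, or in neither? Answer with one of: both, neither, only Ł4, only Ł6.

In Ł4: every assignment gives 1 — tautology.
In Ł6: every assignment gives 1 — tautology.

both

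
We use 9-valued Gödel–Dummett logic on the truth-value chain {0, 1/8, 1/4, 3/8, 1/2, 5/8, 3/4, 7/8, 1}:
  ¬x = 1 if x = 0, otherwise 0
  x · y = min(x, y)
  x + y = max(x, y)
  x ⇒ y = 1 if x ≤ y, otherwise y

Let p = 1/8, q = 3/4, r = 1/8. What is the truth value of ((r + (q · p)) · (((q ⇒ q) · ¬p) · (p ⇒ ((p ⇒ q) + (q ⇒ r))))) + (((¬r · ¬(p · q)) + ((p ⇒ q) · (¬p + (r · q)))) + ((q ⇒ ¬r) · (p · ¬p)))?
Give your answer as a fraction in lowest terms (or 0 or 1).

1/8

q · p = 3/4 · 1/8 = 1/8
r + (q · p) = 1/8 + 1/8 = 1/8
q ⇒ q = 3/4 ⇒ 3/4 = 1
¬p = ¬1/8 = 0
(q ⇒ q) · ¬p = 1 · 0 = 0
p ⇒ q = 1/8 ⇒ 3/4 = 1
q ⇒ r = 3/4 ⇒ 1/8 = 1/8
(p ⇒ q) + (q ⇒ r) = 1 + 1/8 = 1
p ⇒ ((p ⇒ q) + (q ⇒ r)) = 1/8 ⇒ 1 = 1
((q ⇒ q) · ¬p) · (p ⇒ ((p ⇒ q) + (q ⇒ r))) = 0 · 1 = 0
(r + (q · p)) · (((q ⇒ q) · ¬p) · (p ⇒ ((p ⇒ q) + (q ⇒ r)))) = 1/8 · 0 = 0
¬r = ¬1/8 = 0
p · q = 1/8 · 3/4 = 1/8
¬(p · q) = ¬1/8 = 0
¬r · ¬(p · q) = 0 · 0 = 0
p ⇒ q = 1/8 ⇒ 3/4 = 1
¬p = ¬1/8 = 0
r · q = 1/8 · 3/4 = 1/8
¬p + (r · q) = 0 + 1/8 = 1/8
(p ⇒ q) · (¬p + (r · q)) = 1 · 1/8 = 1/8
(¬r · ¬(p · q)) + ((p ⇒ q) · (¬p + (r · q))) = 0 + 1/8 = 1/8
¬r = ¬1/8 = 0
q ⇒ ¬r = 3/4 ⇒ 0 = 0
¬p = ¬1/8 = 0
p · ¬p = 1/8 · 0 = 0
(q ⇒ ¬r) · (p · ¬p) = 0 · 0 = 0
((¬r · ¬(p · q)) + ((p ⇒ q) · (¬p + (r · q)))) + ((q ⇒ ¬r) · (p · ¬p)) = 1/8 + 0 = 1/8
((r + (q · p)) · (((q ⇒ q) · ¬p) · (p ⇒ ((p ⇒ q) + (q ⇒ r))))) + (((¬r · ¬(p · q)) + ((p ⇒ q) · (¬p + (r · q)))) + ((q ⇒ ¬r) · (p · ¬p))) = 0 + 1/8 = 1/8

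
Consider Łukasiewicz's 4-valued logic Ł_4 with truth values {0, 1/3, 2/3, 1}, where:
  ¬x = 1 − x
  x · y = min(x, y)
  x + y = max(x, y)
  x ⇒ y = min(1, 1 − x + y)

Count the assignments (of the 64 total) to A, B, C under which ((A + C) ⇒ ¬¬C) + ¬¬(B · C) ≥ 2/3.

52

value 1: 40 assignments (counts)
value 2/3: 12 assignments (counts)
value 1/3: 8 assignments
value 0: 4 assignments
So 52 of the 64 assignments meet the threshold.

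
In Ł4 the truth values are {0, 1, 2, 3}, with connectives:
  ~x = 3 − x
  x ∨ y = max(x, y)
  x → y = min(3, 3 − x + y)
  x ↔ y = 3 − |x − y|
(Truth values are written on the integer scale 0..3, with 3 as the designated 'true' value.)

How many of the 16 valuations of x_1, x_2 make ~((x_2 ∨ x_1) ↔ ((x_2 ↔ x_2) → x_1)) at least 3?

1

x_1 = 0, x_2 = 0 ↦ 0  <
x_1 = 0, x_2 = 1 ↦ 1  <
x_1 = 0, x_2 = 2 ↦ 2  <
x_1 = 0, x_2 = 3 ↦ 3  ≥
x_1 = 1, x_2 = 0 ↦ 0  <
x_1 = 1, x_2 = 1 ↦ 0  <
x_1 = 1, x_2 = 2 ↦ 1  <
x_1 = 1, x_2 = 3 ↦ 2  <
x_1 = 2, x_2 = 0 ↦ 0  <
x_1 = 2, x_2 = 1 ↦ 0  <
x_1 = 2, x_2 = 2 ↦ 0  <
x_1 = 2, x_2 = 3 ↦ 1  <
x_1 = 3, x_2 = 0 ↦ 0  <
x_1 = 3, x_2 = 1 ↦ 0  <
x_1 = 3, x_2 = 2 ↦ 0  <
x_1 = 3, x_2 = 3 ↦ 0  <
So 1 of the 16 assignments meets the threshold.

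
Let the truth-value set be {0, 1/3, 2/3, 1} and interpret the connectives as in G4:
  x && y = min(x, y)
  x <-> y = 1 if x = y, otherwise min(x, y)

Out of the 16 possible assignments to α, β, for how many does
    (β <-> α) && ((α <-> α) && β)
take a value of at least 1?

α = 0, β = 0 ↦ 0  <
α = 0, β = 1/3 ↦ 0  <
α = 0, β = 2/3 ↦ 0  <
α = 0, β = 1 ↦ 0  <
α = 1/3, β = 0 ↦ 0  <
α = 1/3, β = 1/3 ↦ 1/3  <
α = 1/3, β = 2/3 ↦ 1/3  <
α = 1/3, β = 1 ↦ 1/3  <
α = 2/3, β = 0 ↦ 0  <
α = 2/3, β = 1/3 ↦ 1/3  <
α = 2/3, β = 2/3 ↦ 2/3  <
α = 2/3, β = 1 ↦ 2/3  <
α = 1, β = 0 ↦ 0  <
α = 1, β = 1/3 ↦ 1/3  <
α = 1, β = 2/3 ↦ 2/3  <
α = 1, β = 1 ↦ 1  ≥
So 1 of the 16 assignments meets the threshold.

1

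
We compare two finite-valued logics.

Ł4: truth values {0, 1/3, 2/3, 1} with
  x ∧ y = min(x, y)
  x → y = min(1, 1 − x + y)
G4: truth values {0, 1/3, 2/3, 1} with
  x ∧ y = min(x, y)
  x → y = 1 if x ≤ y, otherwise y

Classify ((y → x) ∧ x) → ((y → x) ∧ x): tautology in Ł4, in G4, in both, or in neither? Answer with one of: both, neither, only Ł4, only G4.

both

In Ł4: every assignment gives 1 — tautology.
In G4: every assignment gives 1 — tautology.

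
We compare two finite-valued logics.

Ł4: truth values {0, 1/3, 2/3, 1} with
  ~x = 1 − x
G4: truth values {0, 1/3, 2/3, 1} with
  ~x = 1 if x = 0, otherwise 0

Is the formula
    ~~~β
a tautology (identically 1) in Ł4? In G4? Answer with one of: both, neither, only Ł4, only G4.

neither

In Ł4: at β = 1/3 the value is 2/3 — not a tautology.
In G4: at β = 1/3 the value is 0 — not a tautology.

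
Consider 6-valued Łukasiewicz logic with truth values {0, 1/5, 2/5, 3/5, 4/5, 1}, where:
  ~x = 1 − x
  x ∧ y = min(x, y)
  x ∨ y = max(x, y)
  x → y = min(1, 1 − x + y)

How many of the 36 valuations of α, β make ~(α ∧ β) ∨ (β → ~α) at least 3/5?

value 1: 21 assignments (counts)
value 4/5: 5 assignments (counts)
value 3/5: 4 assignments (counts)
value 2/5: 3 assignments
value 1/5: 2 assignments
value 0: 1 assignment
So 30 of the 36 assignments meet the threshold.

30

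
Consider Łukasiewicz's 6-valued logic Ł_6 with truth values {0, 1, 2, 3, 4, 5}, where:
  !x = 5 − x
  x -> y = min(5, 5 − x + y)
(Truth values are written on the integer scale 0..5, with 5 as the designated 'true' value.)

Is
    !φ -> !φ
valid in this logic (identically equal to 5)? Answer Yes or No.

φ = 0 ↦ 5
φ = 1 ↦ 5
φ = 2 ↦ 5
φ = 3 ↦ 5
φ = 4 ↦ 5
φ = 5 ↦ 5
Every assignment gives a value ≥ 5.

Yes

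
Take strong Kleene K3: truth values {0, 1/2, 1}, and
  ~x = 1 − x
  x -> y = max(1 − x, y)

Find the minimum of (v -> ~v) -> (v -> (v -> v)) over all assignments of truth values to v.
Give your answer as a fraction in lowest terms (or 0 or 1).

1/2

Take v = 1/2:
~v = ~1/2 = 1/2
v -> ~v = 1/2 -> 1/2 = 1/2
v -> v = 1/2 -> 1/2 = 1/2
v -> (v -> v) = 1/2 -> 1/2 = 1/2
(v -> ~v) -> (v -> (v -> v)) = 1/2 -> 1/2 = 1/2
No assignment yields a value below 1/2, so this is the minimum.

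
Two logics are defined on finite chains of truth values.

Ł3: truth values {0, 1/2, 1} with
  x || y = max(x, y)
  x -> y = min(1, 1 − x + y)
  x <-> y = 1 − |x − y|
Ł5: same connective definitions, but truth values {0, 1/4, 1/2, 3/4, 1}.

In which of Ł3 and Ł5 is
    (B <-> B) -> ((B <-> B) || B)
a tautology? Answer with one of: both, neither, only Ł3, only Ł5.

In Ł3: every assignment gives 1 — tautology.
In Ł5: every assignment gives 1 — tautology.

both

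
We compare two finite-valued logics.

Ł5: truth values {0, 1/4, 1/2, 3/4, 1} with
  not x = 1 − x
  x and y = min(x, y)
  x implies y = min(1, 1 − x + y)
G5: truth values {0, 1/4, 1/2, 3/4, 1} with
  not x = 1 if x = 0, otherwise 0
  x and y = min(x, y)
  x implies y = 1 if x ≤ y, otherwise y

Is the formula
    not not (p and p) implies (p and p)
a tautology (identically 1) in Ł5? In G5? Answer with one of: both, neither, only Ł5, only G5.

In Ł5: every assignment gives 1 — tautology.
In G5: at p = 1/4 the value is 1/4 — not a tautology.

only Ł5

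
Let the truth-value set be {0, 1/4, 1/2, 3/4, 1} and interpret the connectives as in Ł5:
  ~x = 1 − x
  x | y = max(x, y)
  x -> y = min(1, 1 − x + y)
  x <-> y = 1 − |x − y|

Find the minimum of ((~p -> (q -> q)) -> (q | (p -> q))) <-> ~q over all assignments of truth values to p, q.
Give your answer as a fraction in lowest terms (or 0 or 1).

Take p = 0, q = 1:
~p = ~0 = 1
q -> q = 1 -> 1 = 1
~p -> (q -> q) = 1 -> 1 = 1
p -> q = 0 -> 1 = 1
q | (p -> q) = 1 | 1 = 1
(~p -> (q -> q)) -> (q | (p -> q)) = 1 -> 1 = 1
~q = ~1 = 0
((~p -> (q -> q)) -> (q | (p -> q))) <-> ~q = 1 <-> 0 = 0
No assignment yields a value below 0, so this is the minimum.

0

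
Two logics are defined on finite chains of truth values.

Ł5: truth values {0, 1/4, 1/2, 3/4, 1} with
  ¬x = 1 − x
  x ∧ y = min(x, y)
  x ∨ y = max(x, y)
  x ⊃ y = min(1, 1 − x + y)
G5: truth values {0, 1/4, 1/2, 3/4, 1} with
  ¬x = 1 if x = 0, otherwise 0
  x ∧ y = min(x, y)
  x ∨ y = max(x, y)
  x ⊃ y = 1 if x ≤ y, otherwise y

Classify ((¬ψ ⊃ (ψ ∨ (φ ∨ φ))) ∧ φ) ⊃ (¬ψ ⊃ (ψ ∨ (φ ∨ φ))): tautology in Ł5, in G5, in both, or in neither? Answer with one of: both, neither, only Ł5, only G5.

both

In Ł5: every assignment gives 1 — tautology.
In G5: every assignment gives 1 — tautology.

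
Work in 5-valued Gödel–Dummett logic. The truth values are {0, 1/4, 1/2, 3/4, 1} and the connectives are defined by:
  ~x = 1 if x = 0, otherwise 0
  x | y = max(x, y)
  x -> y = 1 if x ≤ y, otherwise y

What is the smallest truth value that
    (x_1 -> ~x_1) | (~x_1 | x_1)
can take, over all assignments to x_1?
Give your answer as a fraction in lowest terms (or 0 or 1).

Take x_1 = 1/4:
~x_1 = ~1/4 = 0
x_1 -> ~x_1 = 1/4 -> 0 = 0
~x_1 = ~1/4 = 0
~x_1 | x_1 = 0 | 1/4 = 1/4
(x_1 -> ~x_1) | (~x_1 | x_1) = 0 | 1/4 = 1/4
No assignment yields a value below 1/4, so this is the minimum.

1/4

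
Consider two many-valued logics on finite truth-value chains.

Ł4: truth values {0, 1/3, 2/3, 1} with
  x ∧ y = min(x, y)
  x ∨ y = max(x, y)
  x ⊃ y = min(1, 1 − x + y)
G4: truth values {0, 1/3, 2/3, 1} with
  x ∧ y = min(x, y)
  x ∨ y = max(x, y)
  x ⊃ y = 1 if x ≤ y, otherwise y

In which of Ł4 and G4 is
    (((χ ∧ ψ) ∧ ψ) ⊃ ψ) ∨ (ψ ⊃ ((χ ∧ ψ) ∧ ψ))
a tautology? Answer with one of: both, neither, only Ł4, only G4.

both

In Ł4: every assignment gives 1 — tautology.
In G4: every assignment gives 1 — tautology.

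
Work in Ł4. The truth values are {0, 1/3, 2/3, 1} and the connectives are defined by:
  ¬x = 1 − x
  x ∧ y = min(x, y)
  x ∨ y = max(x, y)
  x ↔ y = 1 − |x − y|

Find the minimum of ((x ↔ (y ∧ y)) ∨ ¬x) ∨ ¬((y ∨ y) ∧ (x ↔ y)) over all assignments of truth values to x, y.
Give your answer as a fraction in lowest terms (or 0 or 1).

Take x = 1/3, y = 2/3:
y ∧ y = 2/3 ∧ 2/3 = 2/3
x ↔ (y ∧ y) = 1/3 ↔ 2/3 = 2/3
¬x = ¬1/3 = 2/3
(x ↔ (y ∧ y)) ∨ ¬x = 2/3 ∨ 2/3 = 2/3
y ∨ y = 2/3 ∨ 2/3 = 2/3
x ↔ y = 1/3 ↔ 2/3 = 2/3
(y ∨ y) ∧ (x ↔ y) = 2/3 ∧ 2/3 = 2/3
¬((y ∨ y) ∧ (x ↔ y)) = ¬2/3 = 1/3
((x ↔ (y ∧ y)) ∨ ¬x) ∨ ¬((y ∨ y) ∧ (x ↔ y)) = 2/3 ∨ 1/3 = 2/3
No assignment yields a value below 2/3, so this is the minimum.

2/3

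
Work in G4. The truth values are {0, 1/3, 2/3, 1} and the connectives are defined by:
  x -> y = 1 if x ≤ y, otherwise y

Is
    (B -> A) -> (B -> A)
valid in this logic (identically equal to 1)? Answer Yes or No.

A = 0, B = 0 ↦ 1
A = 0, B = 1/3 ↦ 1
A = 0, B = 2/3 ↦ 1
A = 0, B = 1 ↦ 1
A = 1/3, B = 0 ↦ 1
A = 1/3, B = 1/3 ↦ 1
A = 1/3, B = 2/3 ↦ 1
A = 1/3, B = 1 ↦ 1
A = 2/3, B = 0 ↦ 1
A = 2/3, B = 1/3 ↦ 1
A = 2/3, B = 2/3 ↦ 1
A = 2/3, B = 1 ↦ 1
A = 1, B = 0 ↦ 1
A = 1, B = 1/3 ↦ 1
A = 1, B = 2/3 ↦ 1
A = 1, B = 1 ↦ 1
Every assignment gives a value ≥ 1.

Yes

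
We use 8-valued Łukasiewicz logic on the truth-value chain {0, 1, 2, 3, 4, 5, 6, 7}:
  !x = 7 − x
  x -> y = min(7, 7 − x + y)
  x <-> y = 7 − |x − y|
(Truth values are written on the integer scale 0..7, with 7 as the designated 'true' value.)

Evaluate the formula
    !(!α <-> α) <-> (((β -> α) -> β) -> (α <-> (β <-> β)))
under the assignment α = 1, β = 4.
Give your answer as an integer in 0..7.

!α = !1 = 6
!α <-> α = 6 <-> 1 = 2
!(!α <-> α) = !2 = 5
β -> α = 4 -> 1 = 4
(β -> α) -> β = 4 -> 4 = 7
β <-> β = 4 <-> 4 = 7
α <-> (β <-> β) = 1 <-> 7 = 1
((β -> α) -> β) -> (α <-> (β <-> β)) = 7 -> 1 = 1
!(!α <-> α) <-> (((β -> α) -> β) -> (α <-> (β <-> β))) = 5 <-> 1 = 3

3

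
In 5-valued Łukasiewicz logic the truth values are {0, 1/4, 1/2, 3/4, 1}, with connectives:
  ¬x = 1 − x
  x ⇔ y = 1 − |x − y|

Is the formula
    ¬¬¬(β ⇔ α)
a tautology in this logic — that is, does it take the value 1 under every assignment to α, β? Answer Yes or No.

No

Counterexample: take α = 0, β = 0.
β ⇔ α = 0 ⇔ 0 = 1
¬(β ⇔ α) = ¬1 = 0
¬¬(β ⇔ α) = ¬0 = 1
¬¬¬(β ⇔ α) = ¬1 = 0
This gives 0 ≠ 1.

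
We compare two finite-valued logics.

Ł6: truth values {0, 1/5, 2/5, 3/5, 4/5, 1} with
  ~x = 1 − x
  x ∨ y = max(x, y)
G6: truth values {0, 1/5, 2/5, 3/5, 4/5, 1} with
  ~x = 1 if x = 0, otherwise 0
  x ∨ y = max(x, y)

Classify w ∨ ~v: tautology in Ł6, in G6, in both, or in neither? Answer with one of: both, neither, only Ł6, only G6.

neither

In Ł6: at v = 1/5, w = 0 the value is 4/5 — not a tautology.
In G6: at v = 1/5, w = 0 the value is 0 — not a tautology.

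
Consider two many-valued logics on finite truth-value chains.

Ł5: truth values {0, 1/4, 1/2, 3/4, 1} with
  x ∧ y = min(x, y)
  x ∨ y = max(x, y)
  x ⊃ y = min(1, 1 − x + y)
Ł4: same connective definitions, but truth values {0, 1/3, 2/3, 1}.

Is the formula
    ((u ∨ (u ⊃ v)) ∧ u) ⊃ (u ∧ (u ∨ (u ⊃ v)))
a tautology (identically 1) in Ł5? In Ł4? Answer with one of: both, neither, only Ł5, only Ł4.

both

In Ł5: every assignment gives 1 — tautology.
In Ł4: every assignment gives 1 — tautology.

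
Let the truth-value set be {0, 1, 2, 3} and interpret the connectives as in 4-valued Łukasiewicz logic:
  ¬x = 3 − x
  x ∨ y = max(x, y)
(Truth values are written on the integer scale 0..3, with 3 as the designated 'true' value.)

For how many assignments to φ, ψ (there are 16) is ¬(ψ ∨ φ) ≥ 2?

φ = 0, ψ = 0 ↦ 3  ≥
φ = 0, ψ = 1 ↦ 2  ≥
φ = 0, ψ = 2 ↦ 1  <
φ = 0, ψ = 3 ↦ 0  <
φ = 1, ψ = 0 ↦ 2  ≥
φ = 1, ψ = 1 ↦ 2  ≥
φ = 1, ψ = 2 ↦ 1  <
φ = 1, ψ = 3 ↦ 0  <
φ = 2, ψ = 0 ↦ 1  <
φ = 2, ψ = 1 ↦ 1  <
φ = 2, ψ = 2 ↦ 1  <
φ = 2, ψ = 3 ↦ 0  <
φ = 3, ψ = 0 ↦ 0  <
φ = 3, ψ = 1 ↦ 0  <
φ = 3, ψ = 2 ↦ 0  <
φ = 3, ψ = 3 ↦ 0  <
So 4 of the 16 assignments meet the threshold.

4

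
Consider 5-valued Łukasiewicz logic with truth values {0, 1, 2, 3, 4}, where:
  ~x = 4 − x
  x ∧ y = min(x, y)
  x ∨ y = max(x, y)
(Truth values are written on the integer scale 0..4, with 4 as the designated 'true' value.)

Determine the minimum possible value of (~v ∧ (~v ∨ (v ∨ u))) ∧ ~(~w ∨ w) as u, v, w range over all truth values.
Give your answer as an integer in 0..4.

Take u = 0, v = 0, w = 0:
~v = ~0 = 4
~v = ~0 = 4
v ∨ u = 0 ∨ 0 = 0
~v ∨ (v ∨ u) = 4 ∨ 0 = 4
~v ∧ (~v ∨ (v ∨ u)) = 4 ∧ 4 = 4
~w = ~0 = 4
~w ∨ w = 4 ∨ 0 = 4
~(~w ∨ w) = ~4 = 0
(~v ∧ (~v ∨ (v ∨ u))) ∧ ~(~w ∨ w) = 4 ∧ 0 = 0
No assignment yields a value below 0, so this is the minimum.

0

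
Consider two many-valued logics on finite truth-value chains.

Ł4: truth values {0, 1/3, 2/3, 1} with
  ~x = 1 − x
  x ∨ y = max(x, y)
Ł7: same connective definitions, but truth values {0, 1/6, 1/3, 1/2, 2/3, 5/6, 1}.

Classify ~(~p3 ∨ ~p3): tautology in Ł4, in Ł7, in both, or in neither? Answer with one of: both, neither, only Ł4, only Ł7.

neither

In Ł4: at p3 = 0 the value is 0 — not a tautology.
In Ł7: at p3 = 0 the value is 0 — not a tautology.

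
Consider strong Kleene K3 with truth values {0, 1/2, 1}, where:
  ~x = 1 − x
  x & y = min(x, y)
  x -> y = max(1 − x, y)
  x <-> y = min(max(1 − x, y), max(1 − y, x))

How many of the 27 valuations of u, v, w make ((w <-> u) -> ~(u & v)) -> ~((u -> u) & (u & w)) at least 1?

16

value 1: 16 assignments (counts)
value 1/2: 10 assignments
value 0: 1 assignment
So 16 of the 27 assignments meet the threshold.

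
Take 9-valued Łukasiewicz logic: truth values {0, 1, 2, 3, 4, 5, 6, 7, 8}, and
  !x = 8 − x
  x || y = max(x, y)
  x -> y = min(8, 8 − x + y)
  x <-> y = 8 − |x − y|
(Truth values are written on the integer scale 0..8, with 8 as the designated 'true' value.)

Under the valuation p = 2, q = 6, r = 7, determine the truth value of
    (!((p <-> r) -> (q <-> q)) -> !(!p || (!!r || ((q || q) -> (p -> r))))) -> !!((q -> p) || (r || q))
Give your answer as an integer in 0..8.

p <-> r = 2 <-> 7 = 3
q <-> q = 6 <-> 6 = 8
(p <-> r) -> (q <-> q) = 3 -> 8 = 8
!((p <-> r) -> (q <-> q)) = !8 = 0
!p = !2 = 6
!r = !7 = 1
!!r = !1 = 7
q || q = 6 || 6 = 6
p -> r = 2 -> 7 = 8
(q || q) -> (p -> r) = 6 -> 8 = 8
!!r || ((q || q) -> (p -> r)) = 7 || 8 = 8
!p || (!!r || ((q || q) -> (p -> r))) = 6 || 8 = 8
!(!p || (!!r || ((q || q) -> (p -> r)))) = !8 = 0
!((p <-> r) -> (q <-> q)) -> !(!p || (!!r || ((q || q) -> (p -> r)))) = 0 -> 0 = 8
q -> p = 6 -> 2 = 4
r || q = 7 || 6 = 7
(q -> p) || (r || q) = 4 || 7 = 7
!((q -> p) || (r || q)) = !7 = 1
!!((q -> p) || (r || q)) = !1 = 7
(!((p <-> r) -> (q <-> q)) -> !(!p || (!!r || ((q || q) -> (p -> r))))) -> !!((q -> p) || (r || q)) = 8 -> 7 = 7

7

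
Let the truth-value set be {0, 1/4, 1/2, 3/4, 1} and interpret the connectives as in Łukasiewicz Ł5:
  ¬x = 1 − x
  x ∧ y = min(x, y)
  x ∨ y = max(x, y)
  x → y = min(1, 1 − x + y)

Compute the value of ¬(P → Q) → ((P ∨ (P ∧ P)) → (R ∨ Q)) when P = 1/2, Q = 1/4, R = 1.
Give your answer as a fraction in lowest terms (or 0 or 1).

P → Q = 1/2 → 1/4 = 3/4
¬(P → Q) = ¬3/4 = 1/4
P ∧ P = 1/2 ∧ 1/2 = 1/2
P ∨ (P ∧ P) = 1/2 ∨ 1/2 = 1/2
R ∨ Q = 1 ∨ 1/4 = 1
(P ∨ (P ∧ P)) → (R ∨ Q) = 1/2 → 1 = 1
¬(P → Q) → ((P ∨ (P ∧ P)) → (R ∨ Q)) = 1/4 → 1 = 1

1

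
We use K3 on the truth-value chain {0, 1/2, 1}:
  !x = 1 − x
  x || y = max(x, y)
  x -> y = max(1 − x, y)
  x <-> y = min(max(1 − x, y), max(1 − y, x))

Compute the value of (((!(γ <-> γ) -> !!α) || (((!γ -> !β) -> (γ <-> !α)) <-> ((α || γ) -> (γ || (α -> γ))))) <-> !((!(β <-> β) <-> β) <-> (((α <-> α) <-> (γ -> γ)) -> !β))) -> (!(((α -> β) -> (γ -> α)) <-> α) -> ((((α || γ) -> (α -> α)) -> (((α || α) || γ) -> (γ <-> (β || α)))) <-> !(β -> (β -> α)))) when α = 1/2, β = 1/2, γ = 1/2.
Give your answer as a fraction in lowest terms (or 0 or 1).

1/2

γ <-> γ = 1/2 <-> 1/2 = 1/2
!(γ <-> γ) = !1/2 = 1/2
!α = !1/2 = 1/2
!!α = !1/2 = 1/2
!(γ <-> γ) -> !!α = 1/2 -> 1/2 = 1/2
!γ = !1/2 = 1/2
!β = !1/2 = 1/2
!γ -> !β = 1/2 -> 1/2 = 1/2
!α = !1/2 = 1/2
γ <-> !α = 1/2 <-> 1/2 = 1/2
(!γ -> !β) -> (γ <-> !α) = 1/2 -> 1/2 = 1/2
α || γ = 1/2 || 1/2 = 1/2
α -> γ = 1/2 -> 1/2 = 1/2
γ || (α -> γ) = 1/2 || 1/2 = 1/2
(α || γ) -> (γ || (α -> γ)) = 1/2 -> 1/2 = 1/2
((!γ -> !β) -> (γ <-> !α)) <-> ((α || γ) -> (γ || (α -> γ))) = 1/2 <-> 1/2 = 1/2
(!(γ <-> γ) -> !!α) || (((!γ -> !β) -> (γ <-> !α)) <-> ((α || γ) -> (γ || (α -> γ)))) = 1/2 || 1/2 = 1/2
β <-> β = 1/2 <-> 1/2 = 1/2
!(β <-> β) = !1/2 = 1/2
!(β <-> β) <-> β = 1/2 <-> 1/2 = 1/2
α <-> α = 1/2 <-> 1/2 = 1/2
γ -> γ = 1/2 -> 1/2 = 1/2
(α <-> α) <-> (γ -> γ) = 1/2 <-> 1/2 = 1/2
!β = !1/2 = 1/2
((α <-> α) <-> (γ -> γ)) -> !β = 1/2 -> 1/2 = 1/2
(!(β <-> β) <-> β) <-> (((α <-> α) <-> (γ -> γ)) -> !β) = 1/2 <-> 1/2 = 1/2
!((!(β <-> β) <-> β) <-> (((α <-> α) <-> (γ -> γ)) -> !β)) = !1/2 = 1/2
((!(γ <-> γ) -> !!α) || (((!γ -> !β) -> (γ <-> !α)) <-> ((α || γ) -> (γ || (α -> γ))))) <-> !((!(β <-> β) <-> β) <-> (((α <-> α) <-> (γ -> γ)) -> !β)) = 1/2 <-> 1/2 = 1/2
α -> β = 1/2 -> 1/2 = 1/2
γ -> α = 1/2 -> 1/2 = 1/2
(α -> β) -> (γ -> α) = 1/2 -> 1/2 = 1/2
((α -> β) -> (γ -> α)) <-> α = 1/2 <-> 1/2 = 1/2
!(((α -> β) -> (γ -> α)) <-> α) = !1/2 = 1/2
α || γ = 1/2 || 1/2 = 1/2
α -> α = 1/2 -> 1/2 = 1/2
(α || γ) -> (α -> α) = 1/2 -> 1/2 = 1/2
α || α = 1/2 || 1/2 = 1/2
(α || α) || γ = 1/2 || 1/2 = 1/2
β || α = 1/2 || 1/2 = 1/2
γ <-> (β || α) = 1/2 <-> 1/2 = 1/2
((α || α) || γ) -> (γ <-> (β || α)) = 1/2 -> 1/2 = 1/2
((α || γ) -> (α -> α)) -> (((α || α) || γ) -> (γ <-> (β || α))) = 1/2 -> 1/2 = 1/2
β -> α = 1/2 -> 1/2 = 1/2
β -> (β -> α) = 1/2 -> 1/2 = 1/2
!(β -> (β -> α)) = !1/2 = 1/2
(((α || γ) -> (α -> α)) -> (((α || α) || γ) -> (γ <-> (β || α)))) <-> !(β -> (β -> α)) = 1/2 <-> 1/2 = 1/2
!(((α -> β) -> (γ -> α)) <-> α) -> ((((α || γ) -> (α -> α)) -> (((α || α) || γ) -> (γ <-> (β || α)))) <-> !(β -> (β -> α))) = 1/2 -> 1/2 = 1/2
(((!(γ <-> γ) -> !!α) || (((!γ -> !β) -> (γ <-> !α)) <-> ((α || γ) -> (γ || (α -> γ))))) <-> !((!(β <-> β) <-> β) <-> (((α <-> α) <-> (γ -> γ)) -> !β))) -> (!(((α -> β) -> (γ -> α)) <-> α) -> ((((α || γ) -> (α -> α)) -> (((α || α) || γ) -> (γ <-> (β || α)))) <-> !(β -> (β -> α)))) = 1/2 -> 1/2 = 1/2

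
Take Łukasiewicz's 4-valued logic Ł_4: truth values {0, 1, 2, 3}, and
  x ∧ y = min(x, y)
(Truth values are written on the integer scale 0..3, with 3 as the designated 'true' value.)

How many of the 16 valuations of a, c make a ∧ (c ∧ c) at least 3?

1

a = 0, c = 0 ↦ 0  <
a = 0, c = 1 ↦ 0  <
a = 0, c = 2 ↦ 0  <
a = 0, c = 3 ↦ 0  <
a = 1, c = 0 ↦ 0  <
a = 1, c = 1 ↦ 1  <
a = 1, c = 2 ↦ 1  <
a = 1, c = 3 ↦ 1  <
a = 2, c = 0 ↦ 0  <
a = 2, c = 1 ↦ 1  <
a = 2, c = 2 ↦ 2  <
a = 2, c = 3 ↦ 2  <
a = 3, c = 0 ↦ 0  <
a = 3, c = 1 ↦ 1  <
a = 3, c = 2 ↦ 2  <
a = 3, c = 3 ↦ 3  ≥
So 1 of the 16 assignments meets the threshold.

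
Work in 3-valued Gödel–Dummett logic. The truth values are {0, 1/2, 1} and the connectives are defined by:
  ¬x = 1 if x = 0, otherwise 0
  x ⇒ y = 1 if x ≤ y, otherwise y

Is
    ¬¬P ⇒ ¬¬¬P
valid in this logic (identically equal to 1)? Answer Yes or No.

No

Counterexample: take P = 1/2.
¬P = ¬1/2 = 0
¬¬P = ¬0 = 1
¬P = ¬1/2 = 0
¬¬P = ¬0 = 1
¬¬¬P = ¬1 = 0
¬¬P ⇒ ¬¬¬P = 1 ⇒ 0 = 0
This gives 0 ≠ 1.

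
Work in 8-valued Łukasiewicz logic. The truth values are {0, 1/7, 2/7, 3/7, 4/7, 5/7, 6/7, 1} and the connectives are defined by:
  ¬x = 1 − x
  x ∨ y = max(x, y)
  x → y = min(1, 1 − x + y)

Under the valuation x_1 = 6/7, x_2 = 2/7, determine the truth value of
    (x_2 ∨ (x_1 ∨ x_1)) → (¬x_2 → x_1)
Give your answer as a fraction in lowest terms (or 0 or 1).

1

x_1 ∨ x_1 = 6/7 ∨ 6/7 = 6/7
x_2 ∨ (x_1 ∨ x_1) = 2/7 ∨ 6/7 = 6/7
¬x_2 = ¬2/7 = 5/7
¬x_2 → x_1 = 5/7 → 6/7 = 1
(x_2 ∨ (x_1 ∨ x_1)) → (¬x_2 → x_1) = 6/7 → 1 = 1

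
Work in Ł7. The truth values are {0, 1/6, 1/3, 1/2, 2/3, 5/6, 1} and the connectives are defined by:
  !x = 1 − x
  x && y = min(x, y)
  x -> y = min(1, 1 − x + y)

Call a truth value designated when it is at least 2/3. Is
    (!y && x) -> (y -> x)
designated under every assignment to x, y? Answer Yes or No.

At x = 1/3, y = 1/2, for instance:
!y = !1/2 = 1/2
!y && x = 1/2 && 1/3 = 1/3
y -> x = 1/2 -> 1/3 = 5/6
(!y && x) -> (y -> x) = 1/3 -> 5/6 = 1
and checking the remaining 48 assignments likewise gives ≥ 2/3 in every case.

Yes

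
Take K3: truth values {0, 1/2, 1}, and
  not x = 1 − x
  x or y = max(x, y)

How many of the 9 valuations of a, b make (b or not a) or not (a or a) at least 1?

a = 0, b = 0 ↦ 1  ≥
a = 0, b = 1/2 ↦ 1  ≥
a = 0, b = 1 ↦ 1  ≥
a = 1/2, b = 0 ↦ 1/2  <
a = 1/2, b = 1/2 ↦ 1/2  <
a = 1/2, b = 1 ↦ 1  ≥
a = 1, b = 0 ↦ 0  <
a = 1, b = 1/2 ↦ 1/2  <
a = 1, b = 1 ↦ 1  ≥
So 5 of the 9 assignments meet the threshold.

5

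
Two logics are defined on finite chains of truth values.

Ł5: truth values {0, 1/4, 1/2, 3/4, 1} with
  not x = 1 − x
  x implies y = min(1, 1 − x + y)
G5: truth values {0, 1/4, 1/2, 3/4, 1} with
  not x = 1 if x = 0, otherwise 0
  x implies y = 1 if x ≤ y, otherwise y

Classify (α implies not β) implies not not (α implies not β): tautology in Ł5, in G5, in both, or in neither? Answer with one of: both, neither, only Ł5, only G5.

In Ł5: every assignment gives 1 — tautology.
In G5: every assignment gives 1 — tautology.

both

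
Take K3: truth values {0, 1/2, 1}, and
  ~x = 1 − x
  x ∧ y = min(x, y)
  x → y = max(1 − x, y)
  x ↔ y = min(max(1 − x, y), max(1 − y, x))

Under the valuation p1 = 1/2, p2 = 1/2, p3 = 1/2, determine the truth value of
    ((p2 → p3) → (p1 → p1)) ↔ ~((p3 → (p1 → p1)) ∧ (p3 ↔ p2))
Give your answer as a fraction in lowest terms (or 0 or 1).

1/2

p2 → p3 = 1/2 → 1/2 = 1/2
p1 → p1 = 1/2 → 1/2 = 1/2
(p2 → p3) → (p1 → p1) = 1/2 → 1/2 = 1/2
p1 → p1 = 1/2 → 1/2 = 1/2
p3 → (p1 → p1) = 1/2 → 1/2 = 1/2
p3 ↔ p2 = 1/2 ↔ 1/2 = 1/2
(p3 → (p1 → p1)) ∧ (p3 ↔ p2) = 1/2 ∧ 1/2 = 1/2
~((p3 → (p1 → p1)) ∧ (p3 ↔ p2)) = ~1/2 = 1/2
((p2 → p3) → (p1 → p1)) ↔ ~((p3 → (p1 → p1)) ∧ (p3 ↔ p2)) = 1/2 ↔ 1/2 = 1/2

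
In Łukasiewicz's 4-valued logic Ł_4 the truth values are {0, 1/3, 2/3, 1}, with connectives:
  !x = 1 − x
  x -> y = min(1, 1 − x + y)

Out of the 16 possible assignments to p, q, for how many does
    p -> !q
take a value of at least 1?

p = 0, q = 0 ↦ 1  ≥
p = 0, q = 1/3 ↦ 1  ≥
p = 0, q = 2/3 ↦ 1  ≥
p = 0, q = 1 ↦ 1  ≥
p = 1/3, q = 0 ↦ 1  ≥
p = 1/3, q = 1/3 ↦ 1  ≥
p = 1/3, q = 2/3 ↦ 1  ≥
p = 1/3, q = 1 ↦ 2/3  <
p = 2/3, q = 0 ↦ 1  ≥
p = 2/3, q = 1/3 ↦ 1  ≥
p = 2/3, q = 2/3 ↦ 2/3  <
p = 2/3, q = 1 ↦ 1/3  <
p = 1, q = 0 ↦ 1  ≥
p = 1, q = 1/3 ↦ 2/3  <
p = 1, q = 2/3 ↦ 1/3  <
p = 1, q = 1 ↦ 0  <
So 10 of the 16 assignments meet the threshold.

10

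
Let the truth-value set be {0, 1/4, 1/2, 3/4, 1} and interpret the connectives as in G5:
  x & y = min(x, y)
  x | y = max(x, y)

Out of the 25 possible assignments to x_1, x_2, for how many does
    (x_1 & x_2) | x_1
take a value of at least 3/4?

10

value 1: 5 assignments (counts)
value 3/4: 5 assignments (counts)
value 1/2: 5 assignments
value 1/4: 5 assignments
value 0: 5 assignments
So 10 of the 25 assignments meet the threshold.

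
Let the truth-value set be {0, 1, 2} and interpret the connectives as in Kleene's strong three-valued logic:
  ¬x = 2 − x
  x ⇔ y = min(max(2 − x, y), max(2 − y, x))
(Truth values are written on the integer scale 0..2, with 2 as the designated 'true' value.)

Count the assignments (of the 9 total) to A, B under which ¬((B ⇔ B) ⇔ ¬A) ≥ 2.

A = 0, B = 0 ↦ 0  <
A = 0, B = 1 ↦ 1  <
A = 0, B = 2 ↦ 0  <
A = 1, B = 0 ↦ 1  <
A = 1, B = 1 ↦ 1  <
A = 1, B = 2 ↦ 1  <
A = 2, B = 0 ↦ 2  ≥
A = 2, B = 1 ↦ 1  <
A = 2, B = 2 ↦ 2  ≥
So 2 of the 9 assignments meet the threshold.

2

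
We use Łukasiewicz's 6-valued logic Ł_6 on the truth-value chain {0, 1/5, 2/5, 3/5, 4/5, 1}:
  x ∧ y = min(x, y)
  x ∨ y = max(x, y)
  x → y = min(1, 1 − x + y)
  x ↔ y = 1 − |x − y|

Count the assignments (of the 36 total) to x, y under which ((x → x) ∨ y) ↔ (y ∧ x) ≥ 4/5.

value 1: 1 assignment (counts)
value 4/5: 3 assignments (counts)
value 3/5: 5 assignments
value 2/5: 7 assignments
value 1/5: 9 assignments
value 0: 11 assignments
So 4 of the 36 assignments meet the threshold.

4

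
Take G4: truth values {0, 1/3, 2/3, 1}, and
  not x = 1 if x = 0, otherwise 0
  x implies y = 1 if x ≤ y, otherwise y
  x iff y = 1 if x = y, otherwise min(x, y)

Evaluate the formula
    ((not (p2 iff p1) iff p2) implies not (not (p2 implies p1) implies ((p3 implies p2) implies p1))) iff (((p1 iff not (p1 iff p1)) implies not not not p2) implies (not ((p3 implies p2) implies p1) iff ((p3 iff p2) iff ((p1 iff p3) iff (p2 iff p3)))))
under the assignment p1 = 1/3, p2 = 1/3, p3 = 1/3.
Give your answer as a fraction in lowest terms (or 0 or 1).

0

p2 iff p1 = 1/3 iff 1/3 = 1
not (p2 iff p1) = not 1 = 0
not (p2 iff p1) iff p2 = 0 iff 1/3 = 0
p2 implies p1 = 1/3 implies 1/3 = 1
not (p2 implies p1) = not 1 = 0
p3 implies p2 = 1/3 implies 1/3 = 1
(p3 implies p2) implies p1 = 1 implies 1/3 = 1/3
not (p2 implies p1) implies ((p3 implies p2) implies p1) = 0 implies 1/3 = 1
not (not (p2 implies p1) implies ((p3 implies p2) implies p1)) = not 1 = 0
(not (p2 iff p1) iff p2) implies not (not (p2 implies p1) implies ((p3 implies p2) implies p1)) = 0 implies 0 = 1
p1 iff p1 = 1/3 iff 1/3 = 1
not (p1 iff p1) = not 1 = 0
p1 iff not (p1 iff p1) = 1/3 iff 0 = 0
not p2 = not 1/3 = 0
not not p2 = not 0 = 1
not not not p2 = not 1 = 0
(p1 iff not (p1 iff p1)) implies not not not p2 = 0 implies 0 = 1
p3 implies p2 = 1/3 implies 1/3 = 1
(p3 implies p2) implies p1 = 1 implies 1/3 = 1/3
not ((p3 implies p2) implies p1) = not 1/3 = 0
p3 iff p2 = 1/3 iff 1/3 = 1
p1 iff p3 = 1/3 iff 1/3 = 1
p2 iff p3 = 1/3 iff 1/3 = 1
(p1 iff p3) iff (p2 iff p3) = 1 iff 1 = 1
(p3 iff p2) iff ((p1 iff p3) iff (p2 iff p3)) = 1 iff 1 = 1
not ((p3 implies p2) implies p1) iff ((p3 iff p2) iff ((p1 iff p3) iff (p2 iff p3))) = 0 iff 1 = 0
((p1 iff not (p1 iff p1)) implies not not not p2) implies (not ((p3 implies p2) implies p1) iff ((p3 iff p2) iff ((p1 iff p3) iff (p2 iff p3)))) = 1 implies 0 = 0
((not (p2 iff p1) iff p2) implies not (not (p2 implies p1) implies ((p3 implies p2) implies p1))) iff (((p1 iff not (p1 iff p1)) implies not not not p2) implies (not ((p3 implies p2) implies p1) iff ((p3 iff p2) iff ((p1 iff p3) iff (p2 iff p3))))) = 1 iff 0 = 0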